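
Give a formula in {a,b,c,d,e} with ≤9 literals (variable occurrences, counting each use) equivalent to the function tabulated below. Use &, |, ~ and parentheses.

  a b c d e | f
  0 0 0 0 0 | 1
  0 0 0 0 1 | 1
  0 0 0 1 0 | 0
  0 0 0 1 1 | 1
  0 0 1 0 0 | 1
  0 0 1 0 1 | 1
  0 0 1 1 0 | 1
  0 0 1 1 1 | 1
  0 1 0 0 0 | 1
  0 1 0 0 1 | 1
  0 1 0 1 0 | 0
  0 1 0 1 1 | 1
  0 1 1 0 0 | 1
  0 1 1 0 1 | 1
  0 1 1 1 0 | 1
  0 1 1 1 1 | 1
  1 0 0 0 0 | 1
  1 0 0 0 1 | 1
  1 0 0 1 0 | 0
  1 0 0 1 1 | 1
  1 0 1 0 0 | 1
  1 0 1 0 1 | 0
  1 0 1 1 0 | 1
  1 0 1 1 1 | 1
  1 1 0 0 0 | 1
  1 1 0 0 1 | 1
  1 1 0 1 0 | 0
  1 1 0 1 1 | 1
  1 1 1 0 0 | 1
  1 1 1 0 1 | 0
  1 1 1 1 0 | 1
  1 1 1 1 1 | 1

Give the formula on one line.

((~a | (~c | (d | ~e))) & (~d | (e | c)))

  ~a = 11111111111111110000000000000000
  ~c = 11110000111100001111000011110000
  ~e = 10101010101010101010101010101010
  (d | ~e) = 10111011101110111011101110111011
  (~c | (d | ~e)) = 11111011111110111111101111111011
  (~a | (~c | (d | ~e))) = 11111111111111111111101111111011
  ~d = 11001100110011001100110011001100
  (e | c) = 01011111010111110101111101011111
  (~d | (e | c)) = 11011111110111111101111111011111
  ((~a | (~c | (d | ~e))) & (~d | (e | c))) = 11011111110111111101101111011011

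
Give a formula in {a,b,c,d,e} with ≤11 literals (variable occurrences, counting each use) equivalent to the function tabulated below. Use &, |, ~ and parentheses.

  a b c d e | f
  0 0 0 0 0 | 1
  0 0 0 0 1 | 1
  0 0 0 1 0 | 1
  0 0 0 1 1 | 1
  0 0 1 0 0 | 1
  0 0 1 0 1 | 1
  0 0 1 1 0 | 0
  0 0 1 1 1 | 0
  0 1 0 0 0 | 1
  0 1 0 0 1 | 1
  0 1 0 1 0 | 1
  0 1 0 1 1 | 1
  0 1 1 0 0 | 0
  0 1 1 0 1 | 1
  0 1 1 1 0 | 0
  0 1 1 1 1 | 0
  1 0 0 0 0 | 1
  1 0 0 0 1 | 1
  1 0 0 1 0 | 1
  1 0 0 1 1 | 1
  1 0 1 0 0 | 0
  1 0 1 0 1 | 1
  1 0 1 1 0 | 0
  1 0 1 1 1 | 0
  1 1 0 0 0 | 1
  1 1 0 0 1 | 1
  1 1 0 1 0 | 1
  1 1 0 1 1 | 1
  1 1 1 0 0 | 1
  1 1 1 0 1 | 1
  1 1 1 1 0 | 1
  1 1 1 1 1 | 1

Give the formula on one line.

  ~c = 11110000111100001111000011110000
  (b & a) = 00000000000000000000000011111111
  (~c | (b & a)) = 11110000111100001111000011111111
  ~a = 11111111111111110000000000000000
  ~e = 10101010101010101010101010101010
  (~a & ~e) = 10101010101010100000000000000000
  ~b = 11111111000000001111111100000000
  ((~a & ~e) & ~b) = 10101010000000000000000000000000
  (((~a & ~e) & ~b) | e) = 11111111010101010101010101010101
  ~d = 11001100110011001100110011001100
  ((((~a & ~e) & ~b) | e) & ~d) = 11001100010001000100010001000100
  ((~c | (b & a)) | ((((~a & ~e) & ~b) | e) & ~d)) = 11111100111101001111010011111111

((~c | (b & a)) | ((((~a & ~e) & ~b) | e) & ~d))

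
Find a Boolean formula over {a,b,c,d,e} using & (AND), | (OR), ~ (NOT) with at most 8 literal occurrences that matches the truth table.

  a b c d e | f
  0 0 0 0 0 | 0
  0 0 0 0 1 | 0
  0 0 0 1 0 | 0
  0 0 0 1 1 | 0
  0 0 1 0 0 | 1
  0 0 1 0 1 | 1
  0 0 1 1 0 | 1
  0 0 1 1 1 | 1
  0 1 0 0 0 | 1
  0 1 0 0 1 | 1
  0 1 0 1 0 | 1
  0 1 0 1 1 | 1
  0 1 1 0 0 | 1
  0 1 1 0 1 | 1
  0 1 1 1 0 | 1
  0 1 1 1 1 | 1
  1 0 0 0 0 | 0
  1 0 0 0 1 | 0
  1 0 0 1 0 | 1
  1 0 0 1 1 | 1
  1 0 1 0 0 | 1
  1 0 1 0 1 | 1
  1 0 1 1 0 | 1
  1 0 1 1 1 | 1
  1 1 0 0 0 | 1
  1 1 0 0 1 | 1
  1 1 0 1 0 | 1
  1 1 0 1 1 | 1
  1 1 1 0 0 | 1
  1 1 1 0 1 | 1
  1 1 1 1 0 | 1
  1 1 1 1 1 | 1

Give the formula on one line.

((~c & b) | ((((b | a) & (b | d)) & d) | c))

  ~c = 11110000111100001111000011110000
  (~c & b) = 00000000111100000000000011110000
  (b | a) = 00000000111111111111111111111111
  (b | d) = 00110011111111110011001111111111
  ((b | a) & (b | d)) = 00000000111111110011001111111111
  (((b | a) & (b | d)) & d) = 00000000001100110011001100110011
  ((((b | a) & (b | d)) & d) | c) = 00001111001111110011111100111111
  ((~c & b) | ((((b | a) & (b | d)) & d) | c)) = 00001111111111110011111111111111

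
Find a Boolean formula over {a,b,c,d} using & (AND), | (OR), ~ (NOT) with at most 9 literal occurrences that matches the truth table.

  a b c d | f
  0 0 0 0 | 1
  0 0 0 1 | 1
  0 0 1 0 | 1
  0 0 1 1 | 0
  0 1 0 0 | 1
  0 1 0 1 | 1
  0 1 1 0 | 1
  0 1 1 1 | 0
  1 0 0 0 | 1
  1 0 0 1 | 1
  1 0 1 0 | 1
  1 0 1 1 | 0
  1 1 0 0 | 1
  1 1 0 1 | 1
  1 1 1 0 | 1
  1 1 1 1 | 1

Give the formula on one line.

  ~c = 1100110011001100
  (~c | b) = 1100111111001111
  ((~c | b) & a) = 0000000011001111
  (b & ((~c | b) & a)) = 0000000000001111
  ~d = 1010101010101010
  ~a = 1111111100000000
  (~a | b) = 1111111100001111
  ((~a | b) | d) = 1111111101011111
  (((~a | b) | d) & ~c) = 1100110001001100
  (~d | (((~a | b) | d) & ~c)) = 1110111011101110
  ((b & ((~c | b) & a)) | (~d | (((~a | b) | d) & ~c))) = 1110111011101111

((b & ((~c | b) & a)) | (~d | (((~a | b) | d) & ~c)))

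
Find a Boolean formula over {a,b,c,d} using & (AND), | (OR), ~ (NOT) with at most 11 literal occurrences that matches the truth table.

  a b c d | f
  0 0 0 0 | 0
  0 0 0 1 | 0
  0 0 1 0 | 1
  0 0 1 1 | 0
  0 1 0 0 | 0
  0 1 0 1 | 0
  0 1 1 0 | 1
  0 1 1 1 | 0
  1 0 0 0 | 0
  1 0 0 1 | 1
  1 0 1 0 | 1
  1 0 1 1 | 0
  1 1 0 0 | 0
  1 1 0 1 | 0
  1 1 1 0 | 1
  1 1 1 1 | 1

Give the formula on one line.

  ~d = 1010101010101010
  ~c = 1100110011001100
  (~d | ~c) = 1110111011101110
  (a & b) = 0000000000001111
  ((~d | ~c) | (a & b)) = 1110111011101111
  (d & a) = 0000000001010101
  (c | (d & a)) = 0011001101110111
  ~b = 1111000011110000
  (c | ~b) = 1111001111110011
  ((c | (d & a)) & (c | ~b)) = 0011001101110011
  (((~d | ~c) | (a & b)) & ((c | (d & a)) & (c | ~b))) = 0010001001100011

(((~d | ~c) | (a & b)) & ((c | (d & a)) & (c | ~b)))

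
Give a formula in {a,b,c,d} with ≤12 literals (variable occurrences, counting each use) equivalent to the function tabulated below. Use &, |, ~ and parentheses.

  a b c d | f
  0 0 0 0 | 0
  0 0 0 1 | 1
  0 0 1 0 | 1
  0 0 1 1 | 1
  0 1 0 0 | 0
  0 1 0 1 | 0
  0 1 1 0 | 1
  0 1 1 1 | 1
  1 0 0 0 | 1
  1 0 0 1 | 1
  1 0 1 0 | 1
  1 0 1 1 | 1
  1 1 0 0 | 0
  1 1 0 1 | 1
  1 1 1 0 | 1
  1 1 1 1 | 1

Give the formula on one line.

((~b & ((~d | ~c) & d)) | ((a & ~b) | ((d & a) | c)))

  ~b = 1111000011110000
  ~d = 1010101010101010
  ~c = 1100110011001100
  (~d | ~c) = 1110111011101110
  ((~d | ~c) & d) = 0100010001000100
  (~b & ((~d | ~c) & d)) = 0100000001000000
  (a & ~b) = 0000000011110000
  (d & a) = 0000000001010101
  ((d & a) | c) = 0011001101110111
  ((a & ~b) | ((d & a) | c)) = 0011001111110111
  ((~b & ((~d | ~c) & d)) | ((a & ~b) | ((d & a) | c))) = 0111001111110111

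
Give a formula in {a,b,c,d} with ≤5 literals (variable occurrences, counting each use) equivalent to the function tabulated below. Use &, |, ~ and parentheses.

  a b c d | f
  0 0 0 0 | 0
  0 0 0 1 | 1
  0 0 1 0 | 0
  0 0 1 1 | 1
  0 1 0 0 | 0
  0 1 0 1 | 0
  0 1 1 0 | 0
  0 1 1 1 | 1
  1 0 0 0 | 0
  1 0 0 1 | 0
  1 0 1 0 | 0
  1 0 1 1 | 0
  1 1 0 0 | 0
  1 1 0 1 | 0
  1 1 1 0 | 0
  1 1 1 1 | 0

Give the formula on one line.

((~a & (c | (~a & ~b))) & d)

  ~a = 1111111100000000
  ~b = 1111000011110000
  (~a & ~b) = 1111000000000000
  (c | (~a & ~b)) = 1111001100110011
  (~a & (c | (~a & ~b))) = 1111001100000000
  ((~a & (c | (~a & ~b))) & d) = 0101000100000000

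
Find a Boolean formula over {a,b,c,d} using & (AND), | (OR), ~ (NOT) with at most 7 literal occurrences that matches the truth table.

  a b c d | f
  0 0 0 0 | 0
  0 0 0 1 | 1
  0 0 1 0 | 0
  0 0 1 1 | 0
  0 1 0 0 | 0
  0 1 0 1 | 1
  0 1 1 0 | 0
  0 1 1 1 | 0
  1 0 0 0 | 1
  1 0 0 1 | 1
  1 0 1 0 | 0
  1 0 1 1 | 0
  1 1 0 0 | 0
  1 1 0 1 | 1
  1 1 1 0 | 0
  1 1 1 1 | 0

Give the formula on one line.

(((d | (~b & a)) | (c & b)) & ~c)

  ~b = 1111000011110000
  (~b & a) = 0000000011110000
  (d | (~b & a)) = 0101010111110101
  (c & b) = 0000001100000011
  ((d | (~b & a)) | (c & b)) = 0101011111110111
  ~c = 1100110011001100
  (((d | (~b & a)) | (c & b)) & ~c) = 0100010011000100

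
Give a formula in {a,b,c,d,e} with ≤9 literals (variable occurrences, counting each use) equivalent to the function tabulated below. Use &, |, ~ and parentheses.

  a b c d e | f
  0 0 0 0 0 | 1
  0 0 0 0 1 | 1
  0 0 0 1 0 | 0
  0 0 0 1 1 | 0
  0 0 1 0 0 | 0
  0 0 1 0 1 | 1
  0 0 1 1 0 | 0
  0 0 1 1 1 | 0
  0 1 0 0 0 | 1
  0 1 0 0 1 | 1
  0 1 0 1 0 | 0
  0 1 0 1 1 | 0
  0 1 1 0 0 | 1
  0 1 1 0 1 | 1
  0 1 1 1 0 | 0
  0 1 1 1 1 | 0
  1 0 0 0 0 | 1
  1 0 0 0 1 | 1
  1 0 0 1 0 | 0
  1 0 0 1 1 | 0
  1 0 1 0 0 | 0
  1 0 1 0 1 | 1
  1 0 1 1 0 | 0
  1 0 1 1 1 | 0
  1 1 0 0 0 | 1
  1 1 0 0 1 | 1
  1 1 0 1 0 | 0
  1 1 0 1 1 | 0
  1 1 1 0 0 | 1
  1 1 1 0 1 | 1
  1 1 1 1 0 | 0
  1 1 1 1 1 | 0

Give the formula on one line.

  ~a = 11111111111111110000000000000000
  ~d = 11001100110011001100110011001100
  (~a | ~d) = 11111111111111111100110011001100
  ~c = 11110000111100001111000011110000
  (~c | b) = 11110000111111111111000011111111
  (e | (~c | b)) = 11110101111111111111010111111111
  ((~a | ~d) & (e | (~c | b))) = 11110101111111111100010011001100
  (((~a | ~d) & (e | (~c | b))) & ~d) = 11000100110011001100010011001100

(((~a | ~d) & (e | (~c | b))) & ~d)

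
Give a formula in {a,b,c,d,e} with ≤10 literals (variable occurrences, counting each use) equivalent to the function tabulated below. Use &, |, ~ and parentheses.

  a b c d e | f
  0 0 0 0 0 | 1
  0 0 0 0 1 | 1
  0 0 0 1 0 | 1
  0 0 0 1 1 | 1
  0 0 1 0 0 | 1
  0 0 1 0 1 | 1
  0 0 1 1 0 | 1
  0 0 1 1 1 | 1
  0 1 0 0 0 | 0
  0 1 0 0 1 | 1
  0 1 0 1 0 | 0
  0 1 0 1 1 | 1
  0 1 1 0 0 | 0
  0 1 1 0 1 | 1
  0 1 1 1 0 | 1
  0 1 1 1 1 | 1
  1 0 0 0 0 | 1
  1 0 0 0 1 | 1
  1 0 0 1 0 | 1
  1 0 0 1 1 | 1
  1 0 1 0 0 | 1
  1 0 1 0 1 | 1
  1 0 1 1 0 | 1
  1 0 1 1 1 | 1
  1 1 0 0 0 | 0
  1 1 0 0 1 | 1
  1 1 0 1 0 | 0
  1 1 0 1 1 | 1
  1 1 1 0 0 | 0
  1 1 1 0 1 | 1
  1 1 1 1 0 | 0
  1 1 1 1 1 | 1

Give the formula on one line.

  ~b = 11111111000000001111111100000000
  ~a = 11111111111111110000000000000000
  ~d = 11001100110011001100110011001100
  (b & ~d) = 00000000110011000000000011001100
  (e | (b & ~d)) = 01010101110111010101010111011101
  (~a | (e | (b & ~d))) = 11111111111111110101010111011101
  ((~a | (e | (b & ~d))) & d) = 00110011001100110001000100010001
  (c & ((~a | (e | (b & ~d))) & d)) = 00000011000000110000000100000001
  (e | (c & ((~a | (e | (b & ~d))) & d))) = 01010111010101110101010101010101
  (~b | (e | (c & ((~a | (e | (b & ~d))) & d)))) = 11111111010101111111111101010101

(~b | (e | (c & ((~a | (e | (b & ~d))) & d))))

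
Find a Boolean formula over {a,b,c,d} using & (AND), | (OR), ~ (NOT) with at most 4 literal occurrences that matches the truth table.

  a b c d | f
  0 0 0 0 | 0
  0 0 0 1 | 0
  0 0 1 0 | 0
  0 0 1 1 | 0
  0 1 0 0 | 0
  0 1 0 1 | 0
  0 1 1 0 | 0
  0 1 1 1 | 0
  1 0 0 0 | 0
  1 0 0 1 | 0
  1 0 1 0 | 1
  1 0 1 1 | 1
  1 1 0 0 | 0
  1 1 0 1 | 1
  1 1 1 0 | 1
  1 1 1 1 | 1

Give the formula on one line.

  (d & b) = 0000010100000101
  ((d & b) | c) = 0011011100110111
  (a & ((d & b) | c)) = 0000000000110111

(a & ((d & b) | c))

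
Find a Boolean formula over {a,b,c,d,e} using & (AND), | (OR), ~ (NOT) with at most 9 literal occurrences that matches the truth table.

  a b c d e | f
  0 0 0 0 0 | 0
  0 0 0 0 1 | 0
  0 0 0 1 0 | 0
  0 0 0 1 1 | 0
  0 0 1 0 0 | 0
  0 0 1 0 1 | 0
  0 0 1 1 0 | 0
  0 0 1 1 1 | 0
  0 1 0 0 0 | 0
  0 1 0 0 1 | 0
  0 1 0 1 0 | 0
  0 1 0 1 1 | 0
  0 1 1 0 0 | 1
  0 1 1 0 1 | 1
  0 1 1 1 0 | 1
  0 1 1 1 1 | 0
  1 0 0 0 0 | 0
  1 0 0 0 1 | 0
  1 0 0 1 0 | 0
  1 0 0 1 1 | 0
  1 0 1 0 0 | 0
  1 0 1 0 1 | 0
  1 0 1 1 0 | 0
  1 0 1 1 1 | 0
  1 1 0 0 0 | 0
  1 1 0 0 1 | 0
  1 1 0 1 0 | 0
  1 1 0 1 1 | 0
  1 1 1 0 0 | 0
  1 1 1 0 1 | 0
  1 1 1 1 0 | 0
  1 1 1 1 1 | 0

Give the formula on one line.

((((a | b) & ~a) & c) & ((~e & d) | ~d))

  (a | b) = 00000000111111111111111111111111
  ~a = 11111111111111110000000000000000
  ((a | b) & ~a) = 00000000111111110000000000000000
  (((a | b) & ~a) & c) = 00000000000011110000000000000000
  ~e = 10101010101010101010101010101010
  (~e & d) = 00100010001000100010001000100010
  ~d = 11001100110011001100110011001100
  ((~e & d) | ~d) = 11101110111011101110111011101110
  ((((a | b) & ~a) & c) & ((~e & d) | ~d)) = 00000000000011100000000000000000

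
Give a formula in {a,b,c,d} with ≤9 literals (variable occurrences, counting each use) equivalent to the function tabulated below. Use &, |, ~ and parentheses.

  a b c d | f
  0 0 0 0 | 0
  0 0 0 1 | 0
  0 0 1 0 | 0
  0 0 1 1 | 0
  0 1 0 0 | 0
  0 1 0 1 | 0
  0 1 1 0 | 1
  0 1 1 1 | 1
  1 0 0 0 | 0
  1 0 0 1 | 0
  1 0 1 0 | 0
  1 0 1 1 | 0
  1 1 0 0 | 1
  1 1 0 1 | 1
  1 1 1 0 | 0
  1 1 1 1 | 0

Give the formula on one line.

((((~a | ~b) | ~c) & b) & ((a | c) | ~b))

  ~a = 1111111100000000
  ~b = 1111000011110000
  (~a | ~b) = 1111111111110000
  ~c = 1100110011001100
  ((~a | ~b) | ~c) = 1111111111111100
  (((~a | ~b) | ~c) & b) = 0000111100001100
  (a | c) = 0011001111111111
  ((a | c) | ~b) = 1111001111111111
  ((((~a | ~b) | ~c) & b) & ((a | c) | ~b)) = 0000001100001100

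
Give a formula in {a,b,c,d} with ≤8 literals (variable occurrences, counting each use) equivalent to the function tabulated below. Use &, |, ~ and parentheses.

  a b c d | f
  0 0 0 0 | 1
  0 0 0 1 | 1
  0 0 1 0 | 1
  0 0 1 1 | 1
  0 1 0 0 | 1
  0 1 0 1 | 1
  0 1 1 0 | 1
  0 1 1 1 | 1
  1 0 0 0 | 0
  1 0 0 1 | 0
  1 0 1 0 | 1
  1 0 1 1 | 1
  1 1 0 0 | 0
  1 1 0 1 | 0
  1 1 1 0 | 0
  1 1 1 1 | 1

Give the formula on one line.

((((d | (c & ~b)) & a) & ((a & ~d) | c)) | ~a)

  ~b = 1111000011110000
  (c & ~b) = 0011000000110000
  (d | (c & ~b)) = 0111010101110101
  ((d | (c & ~b)) & a) = 0000000001110101
  ~d = 1010101010101010
  (a & ~d) = 0000000010101010
  ((a & ~d) | c) = 0011001110111011
  (((d | (c & ~b)) & a) & ((a & ~d) | c)) = 0000000000110001
  ~a = 1111111100000000
  ((((d | (c & ~b)) & a) & ((a & ~d) | c)) | ~a) = 1111111100110001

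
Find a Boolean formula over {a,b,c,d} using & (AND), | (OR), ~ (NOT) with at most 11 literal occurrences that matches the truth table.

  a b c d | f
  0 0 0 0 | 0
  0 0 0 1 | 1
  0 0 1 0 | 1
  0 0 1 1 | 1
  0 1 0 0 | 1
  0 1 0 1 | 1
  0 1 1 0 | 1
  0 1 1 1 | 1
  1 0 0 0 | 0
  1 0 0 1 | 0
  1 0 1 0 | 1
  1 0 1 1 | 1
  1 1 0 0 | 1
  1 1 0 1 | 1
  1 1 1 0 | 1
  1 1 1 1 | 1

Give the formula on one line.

((((c | ~d) | (~a | c)) & (~b & (c | d))) | b)

  ~d = 1010101010101010
  (c | ~d) = 1011101110111011
  ~a = 1111111100000000
  (~a | c) = 1111111100110011
  ((c | ~d) | (~a | c)) = 1111111110111011
  ~b = 1111000011110000
  (c | d) = 0111011101110111
  (~b & (c | d)) = 0111000001110000
  (((c | ~d) | (~a | c)) & (~b & (c | d))) = 0111000000110000
  ((((c | ~d) | (~a | c)) & (~b & (c | d))) | b) = 0111111100111111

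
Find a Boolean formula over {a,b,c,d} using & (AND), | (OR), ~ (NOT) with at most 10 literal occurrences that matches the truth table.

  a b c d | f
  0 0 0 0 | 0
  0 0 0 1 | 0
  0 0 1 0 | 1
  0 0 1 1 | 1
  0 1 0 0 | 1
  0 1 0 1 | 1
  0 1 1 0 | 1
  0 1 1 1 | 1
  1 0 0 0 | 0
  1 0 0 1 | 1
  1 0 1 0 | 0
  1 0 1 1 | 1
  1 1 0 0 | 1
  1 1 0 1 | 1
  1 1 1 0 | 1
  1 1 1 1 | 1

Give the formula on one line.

(((~a & c) | b) | ((((~c & d) | a) & d) & a))

  ~a = 1111111100000000
  (~a & c) = 0011001100000000
  ((~a & c) | b) = 0011111100001111
  ~c = 1100110011001100
  (~c & d) = 0100010001000100
  ((~c & d) | a) = 0100010011111111
  (((~c & d) | a) & d) = 0100010001010101
  ((((~c & d) | a) & d) & a) = 0000000001010101
  (((~a & c) | b) | ((((~c & d) | a) & d) & a)) = 0011111101011111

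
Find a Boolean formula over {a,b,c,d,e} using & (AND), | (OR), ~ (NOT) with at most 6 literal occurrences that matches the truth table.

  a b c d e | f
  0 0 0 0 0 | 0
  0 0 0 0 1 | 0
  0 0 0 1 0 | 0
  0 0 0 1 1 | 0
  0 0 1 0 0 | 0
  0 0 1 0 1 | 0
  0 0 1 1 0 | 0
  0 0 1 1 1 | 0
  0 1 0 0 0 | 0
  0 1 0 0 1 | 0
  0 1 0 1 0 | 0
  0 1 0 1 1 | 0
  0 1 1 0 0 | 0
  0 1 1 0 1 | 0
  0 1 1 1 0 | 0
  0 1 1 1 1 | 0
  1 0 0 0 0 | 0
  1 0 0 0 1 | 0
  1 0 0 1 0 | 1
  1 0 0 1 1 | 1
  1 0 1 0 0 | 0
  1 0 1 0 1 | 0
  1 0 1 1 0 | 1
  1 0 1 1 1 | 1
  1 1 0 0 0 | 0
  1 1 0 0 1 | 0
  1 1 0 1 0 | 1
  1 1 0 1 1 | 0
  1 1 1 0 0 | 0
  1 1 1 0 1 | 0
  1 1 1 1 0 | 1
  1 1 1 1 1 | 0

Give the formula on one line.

  (a & d) = 00000000000000000011001100110011
  ~e = 10101010101010101010101010101010
  (d & ~e) = 00100010001000100010001000100010
  ~b = 11111111000000001111111100000000
  ((d & ~e) | ~b) = 11111111001000101111111100100010
  ((a & d) & ((d & ~e) | ~b)) = 00000000000000000011001100100010

((a & d) & ((d & ~e) | ~b))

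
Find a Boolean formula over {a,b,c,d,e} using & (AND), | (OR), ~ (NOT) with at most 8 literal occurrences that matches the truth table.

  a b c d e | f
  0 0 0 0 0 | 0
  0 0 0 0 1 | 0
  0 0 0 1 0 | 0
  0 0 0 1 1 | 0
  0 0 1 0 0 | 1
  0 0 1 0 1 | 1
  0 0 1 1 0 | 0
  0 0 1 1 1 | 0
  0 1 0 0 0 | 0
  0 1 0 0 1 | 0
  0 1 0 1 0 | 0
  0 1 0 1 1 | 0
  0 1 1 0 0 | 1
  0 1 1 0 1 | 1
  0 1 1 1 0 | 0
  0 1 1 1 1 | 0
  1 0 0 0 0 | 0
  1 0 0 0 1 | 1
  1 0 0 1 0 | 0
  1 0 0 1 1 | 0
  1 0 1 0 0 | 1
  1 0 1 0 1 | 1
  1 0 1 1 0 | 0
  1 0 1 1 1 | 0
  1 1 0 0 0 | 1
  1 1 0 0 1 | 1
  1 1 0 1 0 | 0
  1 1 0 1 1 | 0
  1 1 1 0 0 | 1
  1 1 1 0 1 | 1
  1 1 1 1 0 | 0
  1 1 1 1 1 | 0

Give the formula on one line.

  ~d = 11001100110011001100110011001100
  (b | e) = 01010101111111110101010111111111
  (a & (b | e)) = 00000000000000000101010111111111
  (c | (a & (b | e))) = 00001111000011110101111111111111
  (~d & (c | (a & (b | e)))) = 00001100000011000100110011001100

(~d & (c | (a & (b | e))))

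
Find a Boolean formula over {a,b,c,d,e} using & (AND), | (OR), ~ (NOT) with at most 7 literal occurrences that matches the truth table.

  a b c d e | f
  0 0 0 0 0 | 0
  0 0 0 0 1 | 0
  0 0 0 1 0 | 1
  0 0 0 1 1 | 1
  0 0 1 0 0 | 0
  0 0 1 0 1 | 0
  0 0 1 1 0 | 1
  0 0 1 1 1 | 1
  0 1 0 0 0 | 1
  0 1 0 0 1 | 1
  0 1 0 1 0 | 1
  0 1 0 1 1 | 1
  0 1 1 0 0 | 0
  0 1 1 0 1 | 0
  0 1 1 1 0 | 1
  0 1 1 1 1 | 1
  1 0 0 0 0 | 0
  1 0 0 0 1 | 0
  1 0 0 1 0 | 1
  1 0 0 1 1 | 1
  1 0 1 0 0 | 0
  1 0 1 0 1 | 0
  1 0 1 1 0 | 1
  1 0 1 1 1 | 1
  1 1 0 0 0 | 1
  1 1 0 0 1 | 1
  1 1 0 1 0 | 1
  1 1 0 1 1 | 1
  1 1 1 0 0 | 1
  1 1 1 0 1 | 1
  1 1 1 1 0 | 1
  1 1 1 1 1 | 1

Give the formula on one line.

(((a | ~c) & b) | d)

  ~c = 11110000111100001111000011110000
  (a | ~c) = 11110000111100001111111111111111
  ((a | ~c) & b) = 00000000111100000000000011111111
  (((a | ~c) & b) | d) = 00110011111100110011001111111111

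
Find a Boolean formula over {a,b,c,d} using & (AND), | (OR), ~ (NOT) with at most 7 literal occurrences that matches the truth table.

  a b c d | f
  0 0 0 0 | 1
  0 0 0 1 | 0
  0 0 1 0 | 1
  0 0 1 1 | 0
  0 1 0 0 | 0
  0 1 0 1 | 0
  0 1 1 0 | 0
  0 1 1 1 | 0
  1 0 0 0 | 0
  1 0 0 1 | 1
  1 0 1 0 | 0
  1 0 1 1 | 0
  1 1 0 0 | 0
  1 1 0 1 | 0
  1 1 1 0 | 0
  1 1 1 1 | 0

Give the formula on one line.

(((~c | ~d) & (~d | a)) & (~b & (~a | d)))

  ~c = 1100110011001100
  ~d = 1010101010101010
  (~c | ~d) = 1110111011101110
  (~d | a) = 1010101011111111
  ((~c | ~d) & (~d | a)) = 1010101011101110
  ~b = 1111000011110000
  ~a = 1111111100000000
  (~a | d) = 1111111101010101
  (~b & (~a | d)) = 1111000001010000
  (((~c | ~d) & (~d | a)) & (~b & (~a | d))) = 1010000001000000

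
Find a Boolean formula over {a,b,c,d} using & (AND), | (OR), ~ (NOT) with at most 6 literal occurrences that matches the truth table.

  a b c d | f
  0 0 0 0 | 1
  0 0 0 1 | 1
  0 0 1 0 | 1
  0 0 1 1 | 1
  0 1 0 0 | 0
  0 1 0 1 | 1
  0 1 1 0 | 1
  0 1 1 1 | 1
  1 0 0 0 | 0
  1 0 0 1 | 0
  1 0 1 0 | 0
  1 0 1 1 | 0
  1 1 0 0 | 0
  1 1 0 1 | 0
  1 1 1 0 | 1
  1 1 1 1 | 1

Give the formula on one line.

((~a & (~b | d)) | (b & c))

  ~a = 1111111100000000
  ~b = 1111000011110000
  (~b | d) = 1111010111110101
  (~a & (~b | d)) = 1111010100000000
  (b & c) = 0000001100000011
  ((~a & (~b | d)) | (b & c)) = 1111011100000011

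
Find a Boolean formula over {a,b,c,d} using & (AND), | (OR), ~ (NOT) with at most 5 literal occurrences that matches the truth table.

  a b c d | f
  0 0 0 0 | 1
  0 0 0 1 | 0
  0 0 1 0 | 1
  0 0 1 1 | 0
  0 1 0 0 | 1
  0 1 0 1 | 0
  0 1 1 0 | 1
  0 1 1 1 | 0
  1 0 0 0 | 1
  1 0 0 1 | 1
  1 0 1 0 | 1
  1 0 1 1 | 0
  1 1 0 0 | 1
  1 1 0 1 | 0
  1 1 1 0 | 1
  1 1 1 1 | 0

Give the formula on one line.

  ~d = 1010101010101010
  ~c = 1100110011001100
  ~b = 1111000011110000
  (~c & ~b) = 1100000011000000
  ((~c & ~b) & a) = 0000000011000000
  (~d | ((~c & ~b) & a)) = 1010101011101010

(~d | ((~c & ~b) & a))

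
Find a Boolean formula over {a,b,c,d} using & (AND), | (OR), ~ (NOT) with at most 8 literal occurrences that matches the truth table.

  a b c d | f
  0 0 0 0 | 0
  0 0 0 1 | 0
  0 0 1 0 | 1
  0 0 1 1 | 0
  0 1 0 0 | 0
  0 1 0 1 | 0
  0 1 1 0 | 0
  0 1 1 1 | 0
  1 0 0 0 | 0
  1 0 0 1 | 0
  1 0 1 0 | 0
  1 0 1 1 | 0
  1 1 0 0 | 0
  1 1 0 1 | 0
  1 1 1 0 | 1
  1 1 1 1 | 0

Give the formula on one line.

((~d & ((~b | a) & c)) & (b | ((b | ~a) & ~b)))

  ~d = 1010101010101010
  ~b = 1111000011110000
  (~b | a) = 1111000011111111
  ((~b | a) & c) = 0011000000110011
  (~d & ((~b | a) & c)) = 0010000000100010
  ~a = 1111111100000000
  (b | ~a) = 1111111100001111
  ((b | ~a) & ~b) = 1111000000000000
  (b | ((b | ~a) & ~b)) = 1111111100001111
  ((~d & ((~b | a) & c)) & (b | ((b | ~a) & ~b))) = 0010000000000010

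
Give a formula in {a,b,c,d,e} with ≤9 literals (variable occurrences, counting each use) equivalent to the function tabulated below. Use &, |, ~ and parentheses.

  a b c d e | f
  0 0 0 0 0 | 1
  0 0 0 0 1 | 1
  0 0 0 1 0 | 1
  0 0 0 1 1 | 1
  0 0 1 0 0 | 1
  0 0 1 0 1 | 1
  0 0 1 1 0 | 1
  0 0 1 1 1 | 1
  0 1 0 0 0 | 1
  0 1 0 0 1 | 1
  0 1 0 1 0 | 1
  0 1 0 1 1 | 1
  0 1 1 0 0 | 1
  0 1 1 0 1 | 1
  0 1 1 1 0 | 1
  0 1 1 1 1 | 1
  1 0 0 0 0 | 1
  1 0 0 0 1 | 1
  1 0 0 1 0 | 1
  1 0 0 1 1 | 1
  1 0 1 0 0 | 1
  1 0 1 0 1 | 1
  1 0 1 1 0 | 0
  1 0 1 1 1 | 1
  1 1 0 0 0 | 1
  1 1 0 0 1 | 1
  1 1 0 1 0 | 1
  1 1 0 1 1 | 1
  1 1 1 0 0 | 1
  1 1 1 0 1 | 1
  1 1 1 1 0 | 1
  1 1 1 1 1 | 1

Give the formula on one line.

  ~c = 11110000111100001111000011110000
  (a & ~c) = 00000000000000001111000011110000
  ~d = 11001100110011001100110011001100
  (~d | b) = 11001100111111111100110011111111
  (a & (~d | b)) = 00000000000000001100110011111111
  ~a = 11111111111111110000000000000000
  (~a | b) = 11111111111111110000000011111111
  ((a & (~d | b)) | (~a | b)) = 11111111111111111100110011111111
  (((a & (~d | b)) | (~a | b)) | e) = 11111111111111111101110111111111
  ((a & ~c) | (((a & (~d | b)) | (~a | b)) | e)) = 11111111111111111111110111111111

((a & ~c) | (((a & (~d | b)) | (~a | b)) | e))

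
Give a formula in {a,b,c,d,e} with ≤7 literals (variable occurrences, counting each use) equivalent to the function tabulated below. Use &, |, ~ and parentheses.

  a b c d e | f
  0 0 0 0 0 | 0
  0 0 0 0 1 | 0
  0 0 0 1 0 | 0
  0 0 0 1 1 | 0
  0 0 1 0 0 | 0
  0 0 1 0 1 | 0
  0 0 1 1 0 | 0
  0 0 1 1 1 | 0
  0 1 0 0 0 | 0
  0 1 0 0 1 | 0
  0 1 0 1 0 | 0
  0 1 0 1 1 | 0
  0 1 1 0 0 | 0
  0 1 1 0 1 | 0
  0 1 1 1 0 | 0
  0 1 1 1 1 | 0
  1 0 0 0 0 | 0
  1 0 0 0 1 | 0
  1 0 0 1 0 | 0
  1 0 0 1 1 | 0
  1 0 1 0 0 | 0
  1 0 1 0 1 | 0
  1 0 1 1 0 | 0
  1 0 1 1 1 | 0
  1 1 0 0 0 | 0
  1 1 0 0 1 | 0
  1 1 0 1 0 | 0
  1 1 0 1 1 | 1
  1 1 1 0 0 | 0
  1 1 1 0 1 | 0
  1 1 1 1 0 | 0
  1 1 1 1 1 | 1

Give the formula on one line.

(a & (d & ((b & e) | ((~d & c) & a))))

  (b & e) = 00000000010101010000000001010101
  ~d = 11001100110011001100110011001100
  (~d & c) = 00001100000011000000110000001100
  ((~d & c) & a) = 00000000000000000000110000001100
  ((b & e) | ((~d & c) & a)) = 00000000010101010000110001011101
  (d & ((b & e) | ((~d & c) & a))) = 00000000000100010000000000010001
  (a & (d & ((b & e) | ((~d & c) & a)))) = 00000000000000000000000000010001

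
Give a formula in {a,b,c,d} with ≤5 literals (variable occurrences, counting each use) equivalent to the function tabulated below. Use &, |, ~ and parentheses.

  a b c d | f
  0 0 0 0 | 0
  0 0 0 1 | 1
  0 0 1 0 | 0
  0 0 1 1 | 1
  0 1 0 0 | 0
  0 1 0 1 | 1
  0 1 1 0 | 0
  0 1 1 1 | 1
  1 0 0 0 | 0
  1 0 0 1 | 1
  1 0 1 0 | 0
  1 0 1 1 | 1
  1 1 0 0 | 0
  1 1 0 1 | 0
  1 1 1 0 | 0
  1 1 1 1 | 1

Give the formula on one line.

  (d & c) = 0001000100010001
  ~b = 1111000011110000
  ~a = 1111111100000000
  (~b | ~a) = 1111111111110000
  (d & (~b | ~a)) = 0101010101010000
  ((d & c) | (d & (~b | ~a))) = 0101010101010001

((d & c) | (d & (~b | ~a)))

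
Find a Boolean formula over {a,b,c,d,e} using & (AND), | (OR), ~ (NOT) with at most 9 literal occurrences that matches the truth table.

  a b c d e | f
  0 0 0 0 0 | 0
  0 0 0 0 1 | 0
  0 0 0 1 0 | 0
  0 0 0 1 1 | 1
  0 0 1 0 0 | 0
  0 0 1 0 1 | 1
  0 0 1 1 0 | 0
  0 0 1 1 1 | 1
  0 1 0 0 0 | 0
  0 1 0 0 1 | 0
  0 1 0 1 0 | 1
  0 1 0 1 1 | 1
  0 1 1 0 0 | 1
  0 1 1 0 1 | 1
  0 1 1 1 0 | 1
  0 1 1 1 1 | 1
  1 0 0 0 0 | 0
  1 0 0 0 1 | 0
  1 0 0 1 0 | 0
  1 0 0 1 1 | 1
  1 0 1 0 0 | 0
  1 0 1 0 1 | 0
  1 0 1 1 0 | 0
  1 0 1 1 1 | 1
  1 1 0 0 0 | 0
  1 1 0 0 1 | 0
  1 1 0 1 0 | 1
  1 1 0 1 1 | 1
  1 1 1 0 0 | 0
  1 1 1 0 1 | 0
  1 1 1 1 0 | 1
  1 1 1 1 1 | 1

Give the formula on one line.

  ~b = 11111111000000001111111100000000
  (c | ~b) = 11111111000011111111111100001111
  (b & (c | ~b)) = 00000000000011110000000000001111
  ((b & (c | ~b)) | e) = 01010101010111110101010101011111
  (b | ((b & (c | ~b)) | e)) = 01010101111111110101010111111111
  ~d = 11001100110011001100110011001100
  ~a = 11111111111111110000000000000000
  (c & ~a) = 00001111000011110000000000000000
  (~d & (c & ~a)) = 00001100000011000000000000000000
  ((~d & (c & ~a)) | d) = 00111111001111110011001100110011
  ((b | ((b & (c | ~b)) | e)) & ((~d & (c & ~a)) | d)) = 00010101001111110001000100110011

((b | ((b & (c | ~b)) | e)) & ((~d & (c & ~a)) | d))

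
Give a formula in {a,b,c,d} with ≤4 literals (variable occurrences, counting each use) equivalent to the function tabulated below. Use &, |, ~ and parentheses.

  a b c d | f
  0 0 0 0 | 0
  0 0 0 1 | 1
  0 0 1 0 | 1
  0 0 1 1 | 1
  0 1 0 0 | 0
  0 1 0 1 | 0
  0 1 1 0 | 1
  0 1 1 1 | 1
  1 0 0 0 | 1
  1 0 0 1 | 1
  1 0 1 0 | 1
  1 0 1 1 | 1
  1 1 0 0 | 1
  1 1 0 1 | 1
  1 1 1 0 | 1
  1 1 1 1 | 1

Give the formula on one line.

((d & ~b) | (a | c))

  ~b = 1111000011110000
  (d & ~b) = 0101000001010000
  (a | c) = 0011001111111111
  ((d & ~b) | (a | c)) = 0111001111111111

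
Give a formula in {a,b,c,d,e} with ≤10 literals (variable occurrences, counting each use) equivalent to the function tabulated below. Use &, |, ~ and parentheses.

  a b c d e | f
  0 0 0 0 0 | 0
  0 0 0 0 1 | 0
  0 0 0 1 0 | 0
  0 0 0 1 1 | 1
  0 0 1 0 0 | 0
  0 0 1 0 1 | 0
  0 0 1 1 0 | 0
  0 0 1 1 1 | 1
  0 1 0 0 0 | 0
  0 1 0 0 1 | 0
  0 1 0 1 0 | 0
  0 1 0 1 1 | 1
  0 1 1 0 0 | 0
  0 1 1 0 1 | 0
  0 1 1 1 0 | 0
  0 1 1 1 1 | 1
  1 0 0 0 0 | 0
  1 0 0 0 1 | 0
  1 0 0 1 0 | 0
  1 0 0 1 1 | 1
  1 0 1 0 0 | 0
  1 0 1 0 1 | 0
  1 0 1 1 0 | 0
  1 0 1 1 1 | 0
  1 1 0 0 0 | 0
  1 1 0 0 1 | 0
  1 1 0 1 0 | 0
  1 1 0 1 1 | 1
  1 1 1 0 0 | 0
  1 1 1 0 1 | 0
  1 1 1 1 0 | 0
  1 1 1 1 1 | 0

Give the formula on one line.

(((e | b) & (d & (a | e))) & (~a | (~c & e)))

  (e | b) = 01010101111111110101010111111111
  (a | e) = 01010101010101011111111111111111
  (d & (a | e)) = 00010001000100010011001100110011
  ((e | b) & (d & (a | e))) = 00010001000100010001000100110011
  ~a = 11111111111111110000000000000000
  ~c = 11110000111100001111000011110000
  (~c & e) = 01010000010100000101000001010000
  (~a | (~c & e)) = 11111111111111110101000001010000
  (((e | b) & (d & (a | e))) & (~a | (~c & e))) = 00010001000100010001000000010000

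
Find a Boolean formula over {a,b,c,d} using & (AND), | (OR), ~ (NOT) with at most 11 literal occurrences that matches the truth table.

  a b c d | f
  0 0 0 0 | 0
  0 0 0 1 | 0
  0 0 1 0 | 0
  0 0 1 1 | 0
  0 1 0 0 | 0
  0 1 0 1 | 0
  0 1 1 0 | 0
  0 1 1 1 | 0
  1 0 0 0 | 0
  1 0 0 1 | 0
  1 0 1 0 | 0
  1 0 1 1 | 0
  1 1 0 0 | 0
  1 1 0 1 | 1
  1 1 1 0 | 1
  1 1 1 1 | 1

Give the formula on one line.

  ~b = 1111000011110000
  (d | ~b) = 1111010111110101
  ~a = 1111111100000000
  (b & ~a) = 0000111100000000
  ((b & ~a) | d) = 0101111101010101
  (c | ((b & ~a) | d)) = 0111111101110111
  ((d | ~b) | (c | ((b & ~a) | d))) = 1111111111110111
  (((d | ~b) | (c | ((b & ~a) | d))) & a) = 0000000011110111
  ((((d | ~b) | (c | ((b & ~a) | d))) & a) & b) = 0000000000000111

((((d | ~b) | (c | ((b & ~a) | d))) & a) & b)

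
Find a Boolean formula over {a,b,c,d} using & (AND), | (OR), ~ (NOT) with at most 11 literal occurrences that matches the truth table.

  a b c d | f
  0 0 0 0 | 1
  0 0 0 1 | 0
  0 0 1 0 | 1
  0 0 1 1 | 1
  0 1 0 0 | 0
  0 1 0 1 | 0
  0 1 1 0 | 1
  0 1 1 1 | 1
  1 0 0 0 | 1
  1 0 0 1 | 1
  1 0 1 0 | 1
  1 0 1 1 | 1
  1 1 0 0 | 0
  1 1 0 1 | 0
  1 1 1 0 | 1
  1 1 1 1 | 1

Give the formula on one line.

  ~b = 1111000011110000
  ~a = 1111111100000000
  ~d = 1010101010101010
  (~a & ~d) = 1010101000000000
  ~c = 1100110011001100
  (a & ~c) = 0000000011001100
  ((~a & ~d) | (a & ~c)) = 1010101011001100
  (a | ((~a & ~d) | (a & ~c))) = 1010101011111111
  (~b & (a | ((~a & ~d) | (a & ~c)))) = 1010000011110000
  (d | b) = 0101111101011111
  ((d | b) & c) = 0001001100010011
  ((~b & (a | ((~a & ~d) | (a & ~c)))) | ((d | b) & c)) = 1011001111110011

((~b & (a | ((~a & ~d) | (a & ~c)))) | ((d | b) & c))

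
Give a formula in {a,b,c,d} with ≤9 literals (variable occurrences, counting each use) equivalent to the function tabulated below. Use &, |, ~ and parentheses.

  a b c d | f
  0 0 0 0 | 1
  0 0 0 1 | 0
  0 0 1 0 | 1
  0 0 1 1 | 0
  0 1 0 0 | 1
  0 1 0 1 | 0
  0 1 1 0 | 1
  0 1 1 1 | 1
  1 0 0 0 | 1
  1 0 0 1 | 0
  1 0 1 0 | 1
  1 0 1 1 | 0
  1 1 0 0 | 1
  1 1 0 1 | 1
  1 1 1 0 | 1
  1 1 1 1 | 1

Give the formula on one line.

(~d | (b & ((~b | c) | ((a & (d | c)) & b))))

  ~d = 1010101010101010
  ~b = 1111000011110000
  (~b | c) = 1111001111110011
  (d | c) = 0111011101110111
  (a & (d | c)) = 0000000001110111
  ((a & (d | c)) & b) = 0000000000000111
  ((~b | c) | ((a & (d | c)) & b)) = 1111001111110111
  (b & ((~b | c) | ((a & (d | c)) & b))) = 0000001100000111
  (~d | (b & ((~b | c) | ((a & (d | c)) & b)))) = 1010101110101111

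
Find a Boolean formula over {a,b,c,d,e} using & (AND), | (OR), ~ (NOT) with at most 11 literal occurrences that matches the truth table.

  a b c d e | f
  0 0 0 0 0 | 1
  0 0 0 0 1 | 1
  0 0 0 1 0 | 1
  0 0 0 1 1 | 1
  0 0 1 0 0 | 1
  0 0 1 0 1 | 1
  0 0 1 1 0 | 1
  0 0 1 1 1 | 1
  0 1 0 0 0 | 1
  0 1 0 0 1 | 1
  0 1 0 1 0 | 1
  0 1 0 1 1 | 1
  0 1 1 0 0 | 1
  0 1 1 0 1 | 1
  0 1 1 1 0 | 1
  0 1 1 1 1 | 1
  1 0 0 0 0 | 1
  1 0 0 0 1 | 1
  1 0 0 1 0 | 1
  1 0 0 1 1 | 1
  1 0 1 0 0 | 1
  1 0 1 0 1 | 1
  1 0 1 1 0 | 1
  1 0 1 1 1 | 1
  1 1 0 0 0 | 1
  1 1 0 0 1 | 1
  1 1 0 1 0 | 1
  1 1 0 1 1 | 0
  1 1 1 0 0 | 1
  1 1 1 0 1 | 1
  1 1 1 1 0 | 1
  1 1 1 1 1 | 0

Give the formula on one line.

(((~d | (~b & a)) | (~a & ((~c | a) | d))) | (d & ~e))

  ~d = 11001100110011001100110011001100
  ~b = 11111111000000001111111100000000
  (~b & a) = 00000000000000001111111100000000
  (~d | (~b & a)) = 11001100110011001111111111001100
  ~a = 11111111111111110000000000000000
  ~c = 11110000111100001111000011110000
  (~c | a) = 11110000111100001111111111111111
  ((~c | a) | d) = 11110011111100111111111111111111
  (~a & ((~c | a) | d)) = 11110011111100110000000000000000
  ((~d | (~b & a)) | (~a & ((~c | a) | d))) = 11111111111111111111111111001100
  ~e = 10101010101010101010101010101010
  (d & ~e) = 00100010001000100010001000100010
  (((~d | (~b & a)) | (~a & ((~c | a) | d))) | (d & ~e)) = 11111111111111111111111111101110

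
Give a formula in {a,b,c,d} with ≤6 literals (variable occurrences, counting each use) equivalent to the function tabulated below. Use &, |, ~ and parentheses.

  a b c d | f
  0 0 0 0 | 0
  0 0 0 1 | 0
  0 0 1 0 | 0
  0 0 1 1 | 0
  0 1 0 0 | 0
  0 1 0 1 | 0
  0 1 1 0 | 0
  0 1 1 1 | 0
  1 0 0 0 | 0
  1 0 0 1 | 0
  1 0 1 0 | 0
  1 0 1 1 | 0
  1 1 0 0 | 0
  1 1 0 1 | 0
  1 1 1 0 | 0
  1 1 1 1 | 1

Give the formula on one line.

(b & ((a & c) & ((d & a) | ~a)))

  (a & c) = 0000000000110011
  (d & a) = 0000000001010101
  ~a = 1111111100000000
  ((d & a) | ~a) = 1111111101010101
  ((a & c) & ((d & a) | ~a)) = 0000000000010001
  (b & ((a & c) & ((d & a) | ~a))) = 0000000000000001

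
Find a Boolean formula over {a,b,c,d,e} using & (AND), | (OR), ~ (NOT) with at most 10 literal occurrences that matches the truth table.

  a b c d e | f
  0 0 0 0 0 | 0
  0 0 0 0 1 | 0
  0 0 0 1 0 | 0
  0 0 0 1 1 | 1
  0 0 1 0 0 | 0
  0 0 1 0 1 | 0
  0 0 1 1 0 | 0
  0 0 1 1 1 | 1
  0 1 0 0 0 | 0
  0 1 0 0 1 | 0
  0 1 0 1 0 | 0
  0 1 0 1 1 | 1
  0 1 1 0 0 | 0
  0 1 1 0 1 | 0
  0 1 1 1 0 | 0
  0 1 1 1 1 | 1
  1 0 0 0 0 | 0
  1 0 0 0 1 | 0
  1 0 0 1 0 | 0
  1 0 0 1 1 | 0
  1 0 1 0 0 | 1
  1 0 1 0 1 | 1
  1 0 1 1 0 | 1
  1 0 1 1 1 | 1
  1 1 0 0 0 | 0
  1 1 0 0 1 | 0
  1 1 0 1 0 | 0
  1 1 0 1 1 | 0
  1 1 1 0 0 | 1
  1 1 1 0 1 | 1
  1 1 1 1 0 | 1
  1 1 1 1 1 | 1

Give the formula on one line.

((a | (d & (e & ~a))) & (c | (d & ~a)))

  ~a = 11111111111111110000000000000000
  (e & ~a) = 01010101010101010000000000000000
  (d & (e & ~a)) = 00010001000100010000000000000000
  (a | (d & (e & ~a))) = 00010001000100011111111111111111
  (d & ~a) = 00110011001100110000000000000000
  (c | (d & ~a)) = 00111111001111110000111100001111
  ((a | (d & (e & ~a))) & (c | (d & ~a))) = 00010001000100010000111100001111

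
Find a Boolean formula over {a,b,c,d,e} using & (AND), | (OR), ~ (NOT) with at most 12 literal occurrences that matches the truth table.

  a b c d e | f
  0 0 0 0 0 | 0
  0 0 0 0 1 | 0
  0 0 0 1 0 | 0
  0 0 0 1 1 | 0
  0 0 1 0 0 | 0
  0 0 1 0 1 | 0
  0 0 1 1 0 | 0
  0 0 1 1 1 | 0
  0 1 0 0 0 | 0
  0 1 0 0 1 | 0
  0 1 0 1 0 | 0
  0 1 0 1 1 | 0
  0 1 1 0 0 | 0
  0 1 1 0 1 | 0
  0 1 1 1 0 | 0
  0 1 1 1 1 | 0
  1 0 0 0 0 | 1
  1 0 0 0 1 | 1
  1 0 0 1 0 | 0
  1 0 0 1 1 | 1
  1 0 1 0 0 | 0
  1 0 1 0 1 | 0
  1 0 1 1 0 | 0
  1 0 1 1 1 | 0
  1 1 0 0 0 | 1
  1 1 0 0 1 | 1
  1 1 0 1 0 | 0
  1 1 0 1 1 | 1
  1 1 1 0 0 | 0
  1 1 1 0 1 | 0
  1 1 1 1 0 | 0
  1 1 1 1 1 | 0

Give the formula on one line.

((((e | ~a) & a) | (a & ((b & (~e & ~a)) | ~d))) & ~c)

  ~a = 11111111111111110000000000000000
  (e | ~a) = 11111111111111110101010101010101
  ((e | ~a) & a) = 00000000000000000101010101010101
  ~e = 10101010101010101010101010101010
  (~e & ~a) = 10101010101010100000000000000000
  (b & (~e & ~a)) = 00000000101010100000000000000000
  ~d = 11001100110011001100110011001100
  ((b & (~e & ~a)) | ~d) = 11001100111011101100110011001100
  (a & ((b & (~e & ~a)) | ~d)) = 00000000000000001100110011001100
  (((e | ~a) & a) | (a & ((b & (~e & ~a)) | ~d))) = 00000000000000001101110111011101
  ~c = 11110000111100001111000011110000
  ((((e | ~a) & a) | (a & ((b & (~e & ~a)) | ~d))) & ~c) = 00000000000000001101000011010000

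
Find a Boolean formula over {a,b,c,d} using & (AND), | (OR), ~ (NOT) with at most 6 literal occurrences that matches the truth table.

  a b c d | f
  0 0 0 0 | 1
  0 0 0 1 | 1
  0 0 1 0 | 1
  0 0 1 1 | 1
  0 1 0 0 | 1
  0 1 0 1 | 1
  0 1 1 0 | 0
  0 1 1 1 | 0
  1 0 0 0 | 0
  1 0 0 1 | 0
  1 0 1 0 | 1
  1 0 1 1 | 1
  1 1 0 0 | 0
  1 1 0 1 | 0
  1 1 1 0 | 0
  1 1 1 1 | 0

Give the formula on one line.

((c | ~a) & (~b | (~c & ~a)))

  ~a = 1111111100000000
  (c | ~a) = 1111111100110011
  ~b = 1111000011110000
  ~c = 1100110011001100
  (~c & ~a) = 1100110000000000
  (~b | (~c & ~a)) = 1111110011110000
  ((c | ~a) & (~b | (~c & ~a))) = 1111110000110000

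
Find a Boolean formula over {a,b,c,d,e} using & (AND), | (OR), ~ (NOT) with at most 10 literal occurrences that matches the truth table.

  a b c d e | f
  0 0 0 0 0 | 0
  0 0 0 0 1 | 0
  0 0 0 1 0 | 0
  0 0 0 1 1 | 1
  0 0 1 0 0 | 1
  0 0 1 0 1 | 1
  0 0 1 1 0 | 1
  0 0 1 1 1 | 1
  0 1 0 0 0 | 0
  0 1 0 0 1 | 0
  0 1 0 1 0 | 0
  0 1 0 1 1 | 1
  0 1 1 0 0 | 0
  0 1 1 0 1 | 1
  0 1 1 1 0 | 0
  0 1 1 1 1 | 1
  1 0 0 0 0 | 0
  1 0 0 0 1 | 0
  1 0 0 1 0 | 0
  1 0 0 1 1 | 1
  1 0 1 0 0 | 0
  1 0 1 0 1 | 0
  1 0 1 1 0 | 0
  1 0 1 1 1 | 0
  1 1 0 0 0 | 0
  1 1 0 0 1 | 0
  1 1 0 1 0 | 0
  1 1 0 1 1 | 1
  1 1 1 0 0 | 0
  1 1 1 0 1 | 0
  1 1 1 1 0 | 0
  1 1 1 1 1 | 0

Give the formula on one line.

(((c & ~a) | (d & ~c)) & ((~b & c) | e))

  ~a = 11111111111111110000000000000000
  (c & ~a) = 00001111000011110000000000000000
  ~c = 11110000111100001111000011110000
  (d & ~c) = 00110000001100000011000000110000
  ((c & ~a) | (d & ~c)) = 00111111001111110011000000110000
  ~b = 11111111000000001111111100000000
  (~b & c) = 00001111000000000000111100000000
  ((~b & c) | e) = 01011111010101010101111101010101
  (((c & ~a) | (d & ~c)) & ((~b & c) | e)) = 00011111000101010001000000010000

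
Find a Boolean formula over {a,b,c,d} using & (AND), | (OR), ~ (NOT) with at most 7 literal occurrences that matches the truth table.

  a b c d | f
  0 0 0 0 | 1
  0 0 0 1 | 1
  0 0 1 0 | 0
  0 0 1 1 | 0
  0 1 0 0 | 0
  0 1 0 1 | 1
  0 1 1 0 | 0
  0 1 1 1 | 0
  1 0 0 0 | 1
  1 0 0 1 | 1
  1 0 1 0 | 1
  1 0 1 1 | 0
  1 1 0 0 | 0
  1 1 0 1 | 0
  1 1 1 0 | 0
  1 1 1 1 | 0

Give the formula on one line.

(((~a & d) | ~b) & (~c | (a & (~d | b))))

  ~a = 1111111100000000
  (~a & d) = 0101010100000000
  ~b = 1111000011110000
  ((~a & d) | ~b) = 1111010111110000
  ~c = 1100110011001100
  ~d = 1010101010101010
  (~d | b) = 1010111110101111
  (a & (~d | b)) = 0000000010101111
  (~c | (a & (~d | b))) = 1100110011101111
  (((~a & d) | ~b) & (~c | (a & (~d | b)))) = 1100010011100000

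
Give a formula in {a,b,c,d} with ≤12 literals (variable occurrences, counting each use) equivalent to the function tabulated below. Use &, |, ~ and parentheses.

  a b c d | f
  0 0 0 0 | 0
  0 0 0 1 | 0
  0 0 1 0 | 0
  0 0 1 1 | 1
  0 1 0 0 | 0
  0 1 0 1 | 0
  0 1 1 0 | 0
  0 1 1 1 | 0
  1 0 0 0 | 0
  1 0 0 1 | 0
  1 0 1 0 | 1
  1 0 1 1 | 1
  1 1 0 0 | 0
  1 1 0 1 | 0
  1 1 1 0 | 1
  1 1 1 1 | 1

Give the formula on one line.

(c & ((~d & a) | ((~c | (c & d)) & ((c & ~b) | a))))

  ~d = 1010101010101010
  (~d & a) = 0000000010101010
  ~c = 1100110011001100
  (c & d) = 0001000100010001
  (~c | (c & d)) = 1101110111011101
  ~b = 1111000011110000
  (c & ~b) = 0011000000110000
  ((c & ~b) | a) = 0011000011111111
  ((~c | (c & d)) & ((c & ~b) | a)) = 0001000011011101
  ((~d & a) | ((~c | (c & d)) & ((c & ~b) | a))) = 0001000011111111
  (c & ((~d & a) | ((~c | (c & d)) & ((c & ~b) | a)))) = 0001000000110011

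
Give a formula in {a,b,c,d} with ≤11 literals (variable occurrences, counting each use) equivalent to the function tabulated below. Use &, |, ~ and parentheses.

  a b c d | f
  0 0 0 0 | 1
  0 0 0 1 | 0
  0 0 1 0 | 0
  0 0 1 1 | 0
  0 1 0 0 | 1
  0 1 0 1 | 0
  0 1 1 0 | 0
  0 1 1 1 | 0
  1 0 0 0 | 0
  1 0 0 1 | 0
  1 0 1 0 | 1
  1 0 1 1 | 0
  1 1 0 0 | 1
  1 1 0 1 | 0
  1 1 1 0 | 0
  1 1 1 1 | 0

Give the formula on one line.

((((c | b) | ~a) & (~c | ((~b & c) & a))) & ~d)

  (c | b) = 0011111100111111
  ~a = 1111111100000000
  ((c | b) | ~a) = 1111111100111111
  ~c = 1100110011001100
  ~b = 1111000011110000
  (~b & c) = 0011000000110000
  ((~b & c) & a) = 0000000000110000
  (~c | ((~b & c) & a)) = 1100110011111100
  (((c | b) | ~a) & (~c | ((~b & c) & a))) = 1100110000111100
  ~d = 1010101010101010
  ((((c | b) | ~a) & (~c | ((~b & c) & a))) & ~d) = 1000100000101000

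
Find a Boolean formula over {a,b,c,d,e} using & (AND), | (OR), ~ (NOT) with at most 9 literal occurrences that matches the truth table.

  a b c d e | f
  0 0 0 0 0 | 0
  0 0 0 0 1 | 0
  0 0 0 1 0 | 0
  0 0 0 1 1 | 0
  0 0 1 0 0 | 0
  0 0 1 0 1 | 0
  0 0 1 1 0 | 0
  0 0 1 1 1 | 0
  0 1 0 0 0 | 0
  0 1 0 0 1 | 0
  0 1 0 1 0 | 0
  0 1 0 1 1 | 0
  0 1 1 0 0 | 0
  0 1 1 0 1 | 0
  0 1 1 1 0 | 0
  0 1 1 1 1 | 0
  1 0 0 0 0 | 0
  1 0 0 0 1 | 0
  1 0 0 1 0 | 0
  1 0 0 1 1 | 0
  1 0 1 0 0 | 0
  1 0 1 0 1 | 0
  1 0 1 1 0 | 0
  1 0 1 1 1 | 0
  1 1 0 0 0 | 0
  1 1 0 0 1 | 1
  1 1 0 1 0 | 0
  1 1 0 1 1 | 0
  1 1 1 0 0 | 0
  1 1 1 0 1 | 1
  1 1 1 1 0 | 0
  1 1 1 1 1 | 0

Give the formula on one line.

  (a & b) = 00000000000000000000000011111111
  ~d = 11001100110011001100110011001100
  (a & ~d) = 00000000000000001100110011001100
  ((a & b) & (a & ~d)) = 00000000000000000000000011001100
  (d & a) = 00000000000000000011001100110011
  ((d & a) | e) = 01010101010101010111011101110111
  ~b = 11111111000000001111111100000000
  (e | ~b) = 11111111010101011111111101010101
  (((d & a) | e) | (e | ~b)) = 11111111010101011111111101110111
  (((a & b) & (a & ~d)) & (((d & a) | e) | (e | ~b))) = 00000000000000000000000001000100

(((a & b) & (a & ~d)) & (((d & a) | e) | (e | ~b)))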